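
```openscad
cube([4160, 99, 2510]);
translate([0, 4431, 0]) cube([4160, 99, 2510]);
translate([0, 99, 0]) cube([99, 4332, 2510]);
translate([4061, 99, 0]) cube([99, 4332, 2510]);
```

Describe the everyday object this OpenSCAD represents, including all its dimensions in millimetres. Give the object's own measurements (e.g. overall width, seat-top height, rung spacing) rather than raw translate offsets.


The wall frame of a small rectangular building: four walls, each 2510 mm tall and 99 mm thick, enclosing a footprint 4160 mm (x) by 4530 mm (y) outside-to-outside, with no floor or roof. The front and back walls (the −y and +y sides) span the full width; the two side walls fit between them.


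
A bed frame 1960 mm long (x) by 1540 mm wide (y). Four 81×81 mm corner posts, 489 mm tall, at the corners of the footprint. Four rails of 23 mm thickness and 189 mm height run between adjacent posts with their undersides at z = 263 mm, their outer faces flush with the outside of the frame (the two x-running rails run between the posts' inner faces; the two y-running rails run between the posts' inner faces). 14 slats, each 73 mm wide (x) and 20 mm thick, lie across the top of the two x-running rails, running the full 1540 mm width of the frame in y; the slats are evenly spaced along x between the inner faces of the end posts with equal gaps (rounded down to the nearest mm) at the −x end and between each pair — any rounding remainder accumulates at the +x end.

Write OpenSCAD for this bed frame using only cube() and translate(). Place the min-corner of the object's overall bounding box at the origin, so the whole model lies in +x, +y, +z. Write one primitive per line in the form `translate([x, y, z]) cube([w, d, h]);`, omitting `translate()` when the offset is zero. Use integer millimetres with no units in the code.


// slat z = rail_z + rail_h = 263 + 189 = 452
// slat gap = ⌊(1798 − 14·73) / 15⌋ = 51
cube([81, 81, 489]);
translate([0, 1459, 0]) cube([81, 81, 489]);
translate([1879, 0, 0]) cube([81, 81, 489]);
translate([1879, 1459, 0]) cube([81, 81, 489]);
translate([81, 0, 263]) cube([1798, 23, 189]);
translate([81, 1517, 263]) cube([1798, 23, 189]);
translate([0, 81, 263]) cube([23, 1378, 189]);
translate([1937, 81, 263]) cube([23, 1378, 189]);
translate([132, 0, 452]) cube([73, 1540, 20]);
translate([256, 0, 452]) cube([73, 1540, 20]);
translate([380, 0, 452]) cube([73, 1540, 20]);
translate([504, 0, 452]) cube([73, 1540, 20]);
translate([628, 0, 452]) cube([73, 1540, 20]);
translate([752, 0, 452]) cube([73, 1540, 20]);
translate([876, 0, 452]) cube([73, 1540, 20]);
translate([1000, 0, 452]) cube([73, 1540, 20]);
translate([1124, 0, 452]) cube([73, 1540, 20]);
translate([1248, 0, 452]) cube([73, 1540, 20]);
translate([1372, 0, 452]) cube([73, 1540, 20]);
translate([1496, 0, 452]) cube([73, 1540, 20]);
translate([1620, 0, 452]) cube([73, 1540, 20]);
translate([1744, 0, 452]) cube([73, 1540, 20]);


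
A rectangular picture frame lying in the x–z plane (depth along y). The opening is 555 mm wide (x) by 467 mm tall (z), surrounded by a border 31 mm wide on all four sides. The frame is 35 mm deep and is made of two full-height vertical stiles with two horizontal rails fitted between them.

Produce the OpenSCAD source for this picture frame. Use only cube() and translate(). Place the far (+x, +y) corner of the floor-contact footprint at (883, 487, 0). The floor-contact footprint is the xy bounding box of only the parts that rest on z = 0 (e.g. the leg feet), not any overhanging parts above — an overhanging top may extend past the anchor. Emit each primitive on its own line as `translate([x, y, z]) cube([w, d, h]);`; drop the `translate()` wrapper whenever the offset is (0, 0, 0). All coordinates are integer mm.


translate([266, 452, 0]) cube([31, 35, 529]);
translate([852, 452, 0]) cube([31, 35, 529]);
translate([297, 452, 0]) cube([555, 35, 31]);
translate([297, 452, 498]) cube([555, 35, 31]);


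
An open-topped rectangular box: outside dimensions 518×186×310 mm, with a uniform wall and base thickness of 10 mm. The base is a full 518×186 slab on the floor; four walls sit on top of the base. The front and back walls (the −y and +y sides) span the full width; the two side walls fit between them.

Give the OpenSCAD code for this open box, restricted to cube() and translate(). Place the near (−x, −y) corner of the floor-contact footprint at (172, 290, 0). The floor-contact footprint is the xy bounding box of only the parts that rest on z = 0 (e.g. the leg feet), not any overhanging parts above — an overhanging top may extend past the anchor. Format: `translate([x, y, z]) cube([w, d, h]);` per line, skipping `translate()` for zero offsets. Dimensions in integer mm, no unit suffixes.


translate([172, 290, 0]) cube([518, 186, 10]);
translate([172, 290, 10]) cube([518, 10, 300]);
translate([172, 466, 10]) cube([518, 10, 300]);
translate([172, 300, 10]) cube([10, 166, 300]);
translate([680, 300, 10]) cube([10, 166, 300]);


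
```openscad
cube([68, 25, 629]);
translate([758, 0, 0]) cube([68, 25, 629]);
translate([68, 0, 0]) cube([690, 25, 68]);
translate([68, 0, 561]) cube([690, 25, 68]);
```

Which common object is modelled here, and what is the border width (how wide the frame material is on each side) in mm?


A picture frame. The border width is 68 mm.

Four thin pieces enclosing a rectangular opening — a picture frame. The two full-height stiles are 629 mm tall; the top rail sits at z = 561 and is 68 mm tall, so the border above the opening is 629 − 561 = 68 mm, matching the stile x-width.


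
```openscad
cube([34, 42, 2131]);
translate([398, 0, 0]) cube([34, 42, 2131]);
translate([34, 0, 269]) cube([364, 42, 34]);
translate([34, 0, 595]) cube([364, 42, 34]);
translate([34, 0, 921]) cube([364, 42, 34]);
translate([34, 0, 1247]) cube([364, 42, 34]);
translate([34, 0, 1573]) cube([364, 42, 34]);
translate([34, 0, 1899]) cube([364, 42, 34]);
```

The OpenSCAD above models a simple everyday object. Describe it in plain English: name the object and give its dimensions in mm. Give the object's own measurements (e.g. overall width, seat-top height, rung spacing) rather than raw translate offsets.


A straight ladder. Two 34×42 mm vertical rails, 2131 mm tall, stand 432 mm apart (outside-to-outside) with their front faces coplanar on the −y side. 6 rungs, each 42 mm deep and 34 mm tall, span between the inner faces of the rails, front faces flush with the rails. The lowest rung's underside is at z = 269 mm and rungs are spaced 326 mm apart (underside to underside).


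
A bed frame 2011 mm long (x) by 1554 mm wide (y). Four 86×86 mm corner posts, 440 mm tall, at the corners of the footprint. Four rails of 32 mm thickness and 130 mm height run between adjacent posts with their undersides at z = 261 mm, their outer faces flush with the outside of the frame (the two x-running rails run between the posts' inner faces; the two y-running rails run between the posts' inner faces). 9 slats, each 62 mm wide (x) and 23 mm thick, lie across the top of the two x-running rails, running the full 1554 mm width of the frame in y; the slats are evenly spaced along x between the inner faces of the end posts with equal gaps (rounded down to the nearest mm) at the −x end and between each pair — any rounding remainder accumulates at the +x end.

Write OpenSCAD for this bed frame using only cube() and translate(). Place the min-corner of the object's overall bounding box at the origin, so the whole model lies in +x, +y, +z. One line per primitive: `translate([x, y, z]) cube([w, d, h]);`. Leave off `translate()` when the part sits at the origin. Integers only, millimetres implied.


cube([86, 86, 440]);
translate([0, 1468, 0]) cube([86, 86, 440]);
translate([1925, 0, 0]) cube([86, 86, 440]);
translate([1925, 1468, 0]) cube([86, 86, 440]);
translate([86, 0, 261]) cube([1839, 32, 130]);
translate([86, 1522, 261]) cube([1839, 32, 130]);
translate([0, 86, 261]) cube([32, 1382, 130]);
translate([1979, 86, 261]) cube([32, 1382, 130]);
translate([214, 0, 391]) cube([62, 1554, 23]);
translate([404, 0, 391]) cube([62, 1554, 23]);
translate([594, 0, 391]) cube([62, 1554, 23]);
translate([784, 0, 391]) cube([62, 1554, 23]);
translate([974, 0, 391]) cube([62, 1554, 23]);
translate([1164, 0, 391]) cube([62, 1554, 23]);
translate([1354, 0, 391]) cube([62, 1554, 23]);
translate([1544, 0, 391]) cube([62, 1554, 23]);
translate([1734, 0, 391]) cube([62, 1554, 23]);


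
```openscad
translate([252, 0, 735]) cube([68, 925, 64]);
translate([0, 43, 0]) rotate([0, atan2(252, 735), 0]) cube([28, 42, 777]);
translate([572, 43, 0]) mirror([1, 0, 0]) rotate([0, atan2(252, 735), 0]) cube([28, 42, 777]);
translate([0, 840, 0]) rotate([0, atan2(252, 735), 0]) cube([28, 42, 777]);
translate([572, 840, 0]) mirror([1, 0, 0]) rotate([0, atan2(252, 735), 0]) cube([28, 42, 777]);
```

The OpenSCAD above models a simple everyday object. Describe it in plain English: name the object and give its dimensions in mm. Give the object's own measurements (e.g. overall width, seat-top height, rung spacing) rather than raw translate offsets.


A sawhorse. A 68×925×64 mm beam (x, y, z) sits on two A-frame leg pairs. Each pair is two raked legs of 28×42 mm section (42 mm along y) splaying symmetrically in x. Each leg rises 735 mm vertically over 252 mm of horizontal reach and is 777 mm long along its own axis. Every leg's outer bottom edge rests on the floor and its outer top edge meets a bottom edge of the beam — the left legs (tilting toward +x) meet the beam's −x bottom edge, the right legs (their mirror images, tilting toward −x) meet its +x bottom edge — so the leg tops tuck under the beam, the beam's underside is 735 mm above the floor, and the feet are 572 mm apart outside-to-outside with the beam centred between them. The two leg pairs are set in 43 mm from either end of the beam.


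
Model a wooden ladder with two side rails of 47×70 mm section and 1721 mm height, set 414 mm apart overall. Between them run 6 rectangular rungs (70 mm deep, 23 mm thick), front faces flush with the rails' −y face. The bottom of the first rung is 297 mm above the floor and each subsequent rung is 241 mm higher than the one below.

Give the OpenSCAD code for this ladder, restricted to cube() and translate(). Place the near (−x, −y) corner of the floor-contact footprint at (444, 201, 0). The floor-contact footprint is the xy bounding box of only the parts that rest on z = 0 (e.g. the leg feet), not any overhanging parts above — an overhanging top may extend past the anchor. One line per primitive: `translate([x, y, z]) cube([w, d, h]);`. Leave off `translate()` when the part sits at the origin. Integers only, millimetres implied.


// rung span = 414 - 2*47 = 320
// rung[k] z = 297 + k*241
translate([444, 201, 0]) cube([47, 70, 1721]);
translate([811, 201, 0]) cube([47, 70, 1721]);
translate([491, 201, 297]) cube([320, 70, 23]);
translate([491, 201, 538]) cube([320, 70, 23]);
translate([491, 201, 779]) cube([320, 70, 23]);
translate([491, 201, 1020]) cube([320, 70, 23]);
translate([491, 201, 1261]) cube([320, 70, 23]);
translate([491, 201, 1502]) cube([320, 70, 23]);


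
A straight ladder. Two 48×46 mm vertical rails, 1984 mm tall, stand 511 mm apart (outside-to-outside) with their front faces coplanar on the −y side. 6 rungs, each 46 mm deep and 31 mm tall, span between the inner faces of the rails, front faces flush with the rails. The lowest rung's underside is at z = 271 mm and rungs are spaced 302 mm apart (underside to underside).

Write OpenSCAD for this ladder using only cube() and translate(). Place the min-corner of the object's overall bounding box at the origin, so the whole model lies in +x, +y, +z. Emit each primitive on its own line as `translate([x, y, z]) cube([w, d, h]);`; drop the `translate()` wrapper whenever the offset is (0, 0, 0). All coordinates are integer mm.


cube([48, 46, 1984]);
translate([463, 0, 0]) cube([48, 46, 1984]);
translate([48, 0, 271]) cube([415, 46, 31]);
translate([48, 0, 573]) cube([415, 46, 31]);
translate([48, 0, 875]) cube([415, 46, 31]);
translate([48, 0, 1177]) cube([415, 46, 31]);
translate([48, 0, 1479]) cube([415, 46, 31]);
translate([48, 0, 1781]) cube([415, 46, 31]);


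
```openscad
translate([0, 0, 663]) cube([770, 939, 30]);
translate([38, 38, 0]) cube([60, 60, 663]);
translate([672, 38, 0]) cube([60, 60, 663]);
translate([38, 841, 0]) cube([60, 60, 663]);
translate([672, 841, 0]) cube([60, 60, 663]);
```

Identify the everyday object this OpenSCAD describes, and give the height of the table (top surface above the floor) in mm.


A table. The table height is 693 mm.

A 770×939×30 slab sits at z = 663 on four 60 mm square posts — a table. The top surface is at 663 + 30 = 693 mm.


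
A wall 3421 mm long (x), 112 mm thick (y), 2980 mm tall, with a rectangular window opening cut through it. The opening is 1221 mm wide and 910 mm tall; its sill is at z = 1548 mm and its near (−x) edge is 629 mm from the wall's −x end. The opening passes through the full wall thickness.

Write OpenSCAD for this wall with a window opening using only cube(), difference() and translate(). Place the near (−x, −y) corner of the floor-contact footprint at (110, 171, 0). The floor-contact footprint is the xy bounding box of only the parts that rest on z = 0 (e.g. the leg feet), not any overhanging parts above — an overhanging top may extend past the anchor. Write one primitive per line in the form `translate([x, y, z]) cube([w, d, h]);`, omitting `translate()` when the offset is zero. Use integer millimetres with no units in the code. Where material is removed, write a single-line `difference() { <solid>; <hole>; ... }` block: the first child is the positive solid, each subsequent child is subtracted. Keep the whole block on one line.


difference() { translate([110, 171, 0]) cube([3421, 112, 2980]); translate([739, 171, 1548]) cube([1221, 112, 910]); }


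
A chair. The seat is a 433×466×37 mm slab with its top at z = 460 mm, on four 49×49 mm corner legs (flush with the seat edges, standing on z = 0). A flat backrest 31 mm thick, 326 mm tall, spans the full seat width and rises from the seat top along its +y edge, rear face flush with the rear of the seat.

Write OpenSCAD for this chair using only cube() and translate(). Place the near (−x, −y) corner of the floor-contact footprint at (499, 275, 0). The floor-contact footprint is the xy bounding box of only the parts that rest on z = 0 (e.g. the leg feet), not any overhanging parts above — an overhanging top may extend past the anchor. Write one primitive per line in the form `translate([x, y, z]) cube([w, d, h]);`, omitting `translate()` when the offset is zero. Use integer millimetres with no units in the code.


translate([499, 275, 423]) cube([433, 466, 37]);
translate([499, 275, 0]) cube([49, 49, 423]);
translate([883, 275, 0]) cube([49, 49, 423]);
translate([499, 692, 0]) cube([49, 49, 423]);
translate([883, 692, 0]) cube([49, 49, 423]);
translate([499, 710, 460]) cube([433, 31, 326]);


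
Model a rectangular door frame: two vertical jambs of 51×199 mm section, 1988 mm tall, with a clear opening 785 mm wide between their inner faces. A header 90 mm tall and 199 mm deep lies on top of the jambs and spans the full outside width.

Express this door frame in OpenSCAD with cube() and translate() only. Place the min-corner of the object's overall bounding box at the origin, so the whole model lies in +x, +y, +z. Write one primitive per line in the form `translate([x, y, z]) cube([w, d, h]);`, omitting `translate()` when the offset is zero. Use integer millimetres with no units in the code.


cube([51, 199, 1988]);
translate([836, 0, 0]) cube([51, 199, 1988]);
translate([0, 0, 1988]) cube([887, 199, 90]);


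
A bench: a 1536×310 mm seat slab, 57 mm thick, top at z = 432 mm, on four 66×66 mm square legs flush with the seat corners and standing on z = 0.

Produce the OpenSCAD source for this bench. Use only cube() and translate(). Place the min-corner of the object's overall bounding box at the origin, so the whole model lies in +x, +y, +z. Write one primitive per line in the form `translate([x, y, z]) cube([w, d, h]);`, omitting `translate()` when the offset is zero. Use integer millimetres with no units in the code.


// leg_h = 432 − 57 = 375
translate([0, 0, 375]) cube([1536, 310, 57]);
cube([66, 66, 375]);
translate([0, 244, 0]) cube([66, 66, 375]);
translate([1470, 0, 0]) cube([66, 66, 375]);
translate([1470, 244, 0]) cube([66, 66, 375]);


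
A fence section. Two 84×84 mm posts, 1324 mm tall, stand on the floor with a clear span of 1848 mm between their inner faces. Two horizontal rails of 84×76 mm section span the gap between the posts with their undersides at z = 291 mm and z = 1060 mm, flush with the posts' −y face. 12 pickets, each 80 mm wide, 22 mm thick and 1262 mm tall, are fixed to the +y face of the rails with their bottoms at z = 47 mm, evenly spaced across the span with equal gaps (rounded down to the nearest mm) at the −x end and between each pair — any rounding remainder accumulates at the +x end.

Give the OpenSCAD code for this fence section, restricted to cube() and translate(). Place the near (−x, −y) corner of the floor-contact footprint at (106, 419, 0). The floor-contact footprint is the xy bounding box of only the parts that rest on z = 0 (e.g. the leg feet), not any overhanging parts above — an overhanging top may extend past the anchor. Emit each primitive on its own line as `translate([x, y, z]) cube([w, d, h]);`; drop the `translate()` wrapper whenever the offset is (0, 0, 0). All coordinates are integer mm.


translate([106, 419, 0]) cube([84, 84, 1324]);
translate([2038, 419, 0]) cube([84, 84, 1324]);
translate([190, 419, 291]) cube([1848, 84, 76]);
translate([190, 419, 1060]) cube([1848, 84, 76]);
translate([258, 503, 47]) cube([80, 22, 1262]);
translate([406, 503, 47]) cube([80, 22, 1262]);
translate([554, 503, 47]) cube([80, 22, 1262]);
translate([702, 503, 47]) cube([80, 22, 1262]);
translate([850, 503, 47]) cube([80, 22, 1262]);
translate([998, 503, 47]) cube([80, 22, 1262]);
translate([1146, 503, 47]) cube([80, 22, 1262]);
translate([1294, 503, 47]) cube([80, 22, 1262]);
translate([1442, 503, 47]) cube([80, 22, 1262]);
translate([1590, 503, 47]) cube([80, 22, 1262]);
translate([1738, 503, 47]) cube([80, 22, 1262]);
translate([1886, 503, 47]) cube([80, 22, 1262]);


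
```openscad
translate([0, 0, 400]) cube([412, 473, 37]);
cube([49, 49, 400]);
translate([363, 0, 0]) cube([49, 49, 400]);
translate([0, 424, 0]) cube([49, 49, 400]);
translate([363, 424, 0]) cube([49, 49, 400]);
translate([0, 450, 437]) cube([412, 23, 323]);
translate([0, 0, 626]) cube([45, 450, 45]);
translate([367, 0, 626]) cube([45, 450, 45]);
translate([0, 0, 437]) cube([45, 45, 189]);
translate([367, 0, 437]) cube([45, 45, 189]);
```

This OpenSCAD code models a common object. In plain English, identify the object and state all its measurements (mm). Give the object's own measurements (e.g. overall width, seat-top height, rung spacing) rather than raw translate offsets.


A chair. The seat is a 412×473×37 mm slab with its top at z = 437 mm, on four 49×49 mm corner legs (flush with the seat edges, standing on z = 0). A flat backrest 23 mm thick, 323 mm tall, spans the full seat width and rises from the seat top along its +y edge, rear face flush with the rear of the seat. Two armrests of 45×45 mm section run along each side from the seat's front edge to the front of the backrest, top faces 234 mm above the seat top and outer faces flush with the seat's x-edges; a 45×45 mm post under the front of each armrest stands on the seat at the front corner.


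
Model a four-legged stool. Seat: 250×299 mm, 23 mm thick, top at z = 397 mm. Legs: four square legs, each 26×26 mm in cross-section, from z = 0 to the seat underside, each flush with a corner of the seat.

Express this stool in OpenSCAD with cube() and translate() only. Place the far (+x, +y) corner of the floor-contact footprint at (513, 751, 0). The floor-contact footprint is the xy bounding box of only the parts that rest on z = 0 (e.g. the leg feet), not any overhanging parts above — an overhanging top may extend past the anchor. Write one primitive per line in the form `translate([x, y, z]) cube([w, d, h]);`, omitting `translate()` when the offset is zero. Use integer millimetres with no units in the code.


translate([263, 452, 374]) cube([250, 299, 23]);
translate([263, 452, 0]) cube([26, 26, 374]);
translate([487, 452, 0]) cube([26, 26, 374]);
translate([263, 725, 0]) cube([26, 26, 374]);
translate([487, 725, 0]) cube([26, 26, 374]);


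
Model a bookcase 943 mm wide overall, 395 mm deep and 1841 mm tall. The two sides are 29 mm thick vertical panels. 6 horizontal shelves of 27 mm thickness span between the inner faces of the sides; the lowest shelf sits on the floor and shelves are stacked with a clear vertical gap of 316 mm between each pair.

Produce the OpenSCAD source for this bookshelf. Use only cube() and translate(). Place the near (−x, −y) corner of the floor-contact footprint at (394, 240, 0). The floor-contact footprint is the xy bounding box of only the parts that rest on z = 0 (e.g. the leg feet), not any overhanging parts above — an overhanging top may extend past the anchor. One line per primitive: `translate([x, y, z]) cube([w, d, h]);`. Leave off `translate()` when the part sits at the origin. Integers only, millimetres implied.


translate([394, 240, 0]) cube([29, 395, 1841]);
translate([1308, 240, 0]) cube([29, 395, 1841]);
translate([423, 240, 0]) cube([885, 395, 27]);
translate([423, 240, 343]) cube([885, 395, 27]);
translate([423, 240, 686]) cube([885, 395, 27]);
translate([423, 240, 1029]) cube([885, 395, 27]);
translate([423, 240, 1372]) cube([885, 395, 27]);
translate([423, 240, 1715]) cube([885, 395, 27]);


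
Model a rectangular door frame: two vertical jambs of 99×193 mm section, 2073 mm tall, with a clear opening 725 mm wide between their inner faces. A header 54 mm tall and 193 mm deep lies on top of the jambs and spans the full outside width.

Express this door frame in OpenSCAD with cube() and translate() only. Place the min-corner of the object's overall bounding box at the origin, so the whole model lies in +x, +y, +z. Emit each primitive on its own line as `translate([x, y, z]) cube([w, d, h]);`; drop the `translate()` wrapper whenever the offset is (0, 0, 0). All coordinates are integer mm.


cube([99, 193, 2073]);
translate([824, 0, 0]) cube([99, 193, 2073]);
translate([0, 0, 2073]) cube([923, 193, 54]);


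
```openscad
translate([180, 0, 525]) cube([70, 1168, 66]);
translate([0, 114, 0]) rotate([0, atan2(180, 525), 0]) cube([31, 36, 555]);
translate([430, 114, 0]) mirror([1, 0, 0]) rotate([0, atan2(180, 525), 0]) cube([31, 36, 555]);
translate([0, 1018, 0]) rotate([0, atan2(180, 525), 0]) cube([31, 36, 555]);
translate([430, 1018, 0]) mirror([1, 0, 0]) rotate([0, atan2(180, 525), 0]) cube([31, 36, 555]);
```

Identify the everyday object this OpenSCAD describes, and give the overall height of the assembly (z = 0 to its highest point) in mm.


A sawhorse. The overall height is 591 mm.

A beam across two mirrored pairs of raked legs — a sawhorse. The beam's underside is at z = 525 (matching the legs' vertical rise in atan2(180, 525)) and the beam is 66 mm tall, so its top is at 525 + 66 = 591 mm. The raked legs top out at the beam's underside, so that is the highest point.


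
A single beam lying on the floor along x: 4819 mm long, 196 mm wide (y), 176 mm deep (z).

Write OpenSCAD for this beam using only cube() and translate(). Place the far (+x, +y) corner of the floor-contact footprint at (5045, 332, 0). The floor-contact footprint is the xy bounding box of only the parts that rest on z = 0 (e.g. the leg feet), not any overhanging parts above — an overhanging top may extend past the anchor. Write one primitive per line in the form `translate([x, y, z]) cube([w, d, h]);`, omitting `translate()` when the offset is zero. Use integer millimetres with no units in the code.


translate([226, 136, 0]) cube([4819, 196, 176]);


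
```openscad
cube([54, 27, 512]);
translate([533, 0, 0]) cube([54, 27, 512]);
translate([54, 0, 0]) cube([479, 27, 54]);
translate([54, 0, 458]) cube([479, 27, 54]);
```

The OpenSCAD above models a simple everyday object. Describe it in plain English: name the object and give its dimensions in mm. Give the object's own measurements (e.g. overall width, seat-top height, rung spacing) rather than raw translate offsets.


A rectangular picture frame lying in the x–z plane (depth along y). The opening is 479 mm wide (x) by 404 mm tall (z), surrounded by a border 54 mm wide on all four sides. The frame is 27 mm deep and is made of two full-height vertical stiles with two horizontal rails fitted between them.


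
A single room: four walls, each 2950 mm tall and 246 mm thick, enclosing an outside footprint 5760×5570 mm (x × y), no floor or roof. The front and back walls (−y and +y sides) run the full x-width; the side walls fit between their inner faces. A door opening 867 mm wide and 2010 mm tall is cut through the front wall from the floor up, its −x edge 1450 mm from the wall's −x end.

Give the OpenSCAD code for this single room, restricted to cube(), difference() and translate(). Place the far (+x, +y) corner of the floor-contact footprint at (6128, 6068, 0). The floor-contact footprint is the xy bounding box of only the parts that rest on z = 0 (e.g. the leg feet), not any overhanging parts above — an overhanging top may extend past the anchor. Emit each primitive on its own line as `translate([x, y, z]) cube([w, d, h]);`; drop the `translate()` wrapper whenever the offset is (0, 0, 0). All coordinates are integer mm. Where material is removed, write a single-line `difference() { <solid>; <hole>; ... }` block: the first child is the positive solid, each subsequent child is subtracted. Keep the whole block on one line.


difference() { translate([368, 498, 0]) cube([5760, 246, 2950]); translate([1818, 498, 0]) cube([867, 246, 2010]); }
translate([368, 5822, 0]) cube([5760, 246, 2950]);
translate([368, 744, 0]) cube([246, 5078, 2950]);
translate([5882, 744, 0]) cube([246, 5078, 2950]);


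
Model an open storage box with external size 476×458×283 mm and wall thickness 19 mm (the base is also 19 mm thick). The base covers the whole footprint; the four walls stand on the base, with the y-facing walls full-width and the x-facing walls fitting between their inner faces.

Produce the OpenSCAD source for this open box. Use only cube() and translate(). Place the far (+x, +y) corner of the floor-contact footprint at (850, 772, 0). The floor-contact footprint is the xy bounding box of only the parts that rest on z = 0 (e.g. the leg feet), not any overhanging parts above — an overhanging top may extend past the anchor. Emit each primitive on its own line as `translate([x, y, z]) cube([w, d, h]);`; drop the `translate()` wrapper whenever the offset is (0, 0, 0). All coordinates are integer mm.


translate([374, 314, 0]) cube([476, 458, 19]);
translate([374, 314, 19]) cube([476, 19, 264]);
translate([374, 753, 19]) cube([476, 19, 264]);
translate([374, 333, 19]) cube([19, 420, 264]);
translate([831, 333, 19]) cube([19, 420, 264]);


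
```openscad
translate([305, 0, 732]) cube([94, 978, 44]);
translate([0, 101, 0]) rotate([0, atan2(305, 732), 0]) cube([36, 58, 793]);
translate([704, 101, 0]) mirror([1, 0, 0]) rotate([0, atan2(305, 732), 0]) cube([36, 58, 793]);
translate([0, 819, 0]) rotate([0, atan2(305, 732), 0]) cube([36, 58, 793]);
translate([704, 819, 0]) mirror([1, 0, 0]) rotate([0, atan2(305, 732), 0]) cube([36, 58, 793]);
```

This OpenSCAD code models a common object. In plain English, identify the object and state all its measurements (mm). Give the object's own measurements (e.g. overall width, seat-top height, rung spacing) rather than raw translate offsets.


A sawhorse. A 94×978×44 mm beam (x, y, z) sits on two A-frame leg pairs. Each pair is two raked legs of 36×58 mm section (58 mm along y) splaying symmetrically in x. Each leg rises 732 mm vertically over 305 mm of horizontal reach and is 793 mm long along its own axis. Every leg's outer bottom edge rests on the floor and its outer top edge meets a bottom edge of the beam — the left legs (tilting toward +x) meet the beam's −x bottom edge, the right legs (their mirror images, tilting toward −x) meet its +x bottom edge — so the leg tops tuck under the beam, the beam's underside is 732 mm above the floor, and the feet are 704 mm apart outside-to-outside with the beam centred between them. The two leg pairs are set in 101 mm from either end of the beam.


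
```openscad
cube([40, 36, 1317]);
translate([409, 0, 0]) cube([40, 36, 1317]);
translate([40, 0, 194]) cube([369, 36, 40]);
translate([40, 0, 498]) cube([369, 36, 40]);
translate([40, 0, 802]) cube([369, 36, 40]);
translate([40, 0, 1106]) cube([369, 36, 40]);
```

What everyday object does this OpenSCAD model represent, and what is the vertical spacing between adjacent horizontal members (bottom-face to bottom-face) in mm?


A ladder. The rung spacing is 304 mm.

Two tall 40×36 posts with 4 short bars between them — a ladder. Adjacent rungs sit at z = 194 and z = 498, so the spacing is 498 − 194 = 304 mm.


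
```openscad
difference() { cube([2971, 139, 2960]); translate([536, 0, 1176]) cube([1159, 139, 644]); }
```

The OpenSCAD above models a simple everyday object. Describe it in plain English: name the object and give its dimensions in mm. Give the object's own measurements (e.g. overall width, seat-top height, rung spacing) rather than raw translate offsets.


A wall 2971 mm long (x), 139 mm thick (y), 2960 mm tall, with a rectangular window opening cut through it. The opening is 1159 mm wide and 644 mm tall; its sill is at z = 1176 mm and its near (−x) edge is 536 mm from the wall's −x end. The opening passes through the full wall thickness.


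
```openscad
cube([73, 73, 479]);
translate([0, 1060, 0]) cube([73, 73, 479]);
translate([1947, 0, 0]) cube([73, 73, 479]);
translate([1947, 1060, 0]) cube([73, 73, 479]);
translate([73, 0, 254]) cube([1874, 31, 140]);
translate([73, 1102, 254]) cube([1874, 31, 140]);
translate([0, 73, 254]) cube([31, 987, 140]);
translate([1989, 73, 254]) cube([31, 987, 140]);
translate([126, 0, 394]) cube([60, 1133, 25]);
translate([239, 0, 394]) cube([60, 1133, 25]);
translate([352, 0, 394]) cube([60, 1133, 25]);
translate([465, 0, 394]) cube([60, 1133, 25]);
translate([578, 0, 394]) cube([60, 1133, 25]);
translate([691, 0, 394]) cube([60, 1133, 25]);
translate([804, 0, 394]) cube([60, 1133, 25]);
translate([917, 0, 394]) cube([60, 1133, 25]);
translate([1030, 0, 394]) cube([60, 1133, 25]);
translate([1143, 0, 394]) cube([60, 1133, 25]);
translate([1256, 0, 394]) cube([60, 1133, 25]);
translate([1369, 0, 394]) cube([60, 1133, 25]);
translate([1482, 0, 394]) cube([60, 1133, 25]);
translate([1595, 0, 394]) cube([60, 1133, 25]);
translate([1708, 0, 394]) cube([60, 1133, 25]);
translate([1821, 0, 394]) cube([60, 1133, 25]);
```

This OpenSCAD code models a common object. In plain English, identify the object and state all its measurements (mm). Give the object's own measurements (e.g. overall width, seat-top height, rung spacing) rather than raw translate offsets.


A bed frame 2020 mm long (x) by 1133 mm wide (y). Four 73×73 mm corner posts, 479 mm tall, at the corners of the footprint. Four rails of 31 mm thickness and 140 mm height run between adjacent posts with their undersides at z = 254 mm, their outer faces flush with the outside of the frame (the two x-running rails run between the posts' inner faces; the two y-running rails run between the posts' inner faces). 16 slats, each 60 mm wide (x) and 25 mm thick, lie across the top of the two x-running rails, running the full 1133 mm width of the frame in y; along x they sit between the end posts with a 53 mm gap after the −x posts and between neighbouring slats, leaving 66 mm before the +x posts.


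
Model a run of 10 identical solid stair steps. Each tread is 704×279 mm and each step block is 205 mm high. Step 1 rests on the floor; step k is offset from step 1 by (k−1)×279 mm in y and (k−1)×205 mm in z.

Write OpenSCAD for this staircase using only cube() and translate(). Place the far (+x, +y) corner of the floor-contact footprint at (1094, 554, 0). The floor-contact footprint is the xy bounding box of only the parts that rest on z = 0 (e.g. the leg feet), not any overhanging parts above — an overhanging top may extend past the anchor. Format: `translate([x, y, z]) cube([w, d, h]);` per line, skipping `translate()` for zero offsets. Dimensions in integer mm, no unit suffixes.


translate([390, 275, 0]) cube([704, 279, 205]);
translate([390, 554, 205]) cube([704, 279, 205]);
translate([390, 833, 410]) cube([704, 279, 205]);
translate([390, 1112, 615]) cube([704, 279, 205]);
translate([390, 1391, 820]) cube([704, 279, 205]);
translate([390, 1670, 1025]) cube([704, 279, 205]);
translate([390, 1949, 1230]) cube([704, 279, 205]);
translate([390, 2228, 1435]) cube([704, 279, 205]);
translate([390, 2507, 1640]) cube([704, 279, 205]);
translate([390, 2786, 1845]) cube([704, 279, 205]);


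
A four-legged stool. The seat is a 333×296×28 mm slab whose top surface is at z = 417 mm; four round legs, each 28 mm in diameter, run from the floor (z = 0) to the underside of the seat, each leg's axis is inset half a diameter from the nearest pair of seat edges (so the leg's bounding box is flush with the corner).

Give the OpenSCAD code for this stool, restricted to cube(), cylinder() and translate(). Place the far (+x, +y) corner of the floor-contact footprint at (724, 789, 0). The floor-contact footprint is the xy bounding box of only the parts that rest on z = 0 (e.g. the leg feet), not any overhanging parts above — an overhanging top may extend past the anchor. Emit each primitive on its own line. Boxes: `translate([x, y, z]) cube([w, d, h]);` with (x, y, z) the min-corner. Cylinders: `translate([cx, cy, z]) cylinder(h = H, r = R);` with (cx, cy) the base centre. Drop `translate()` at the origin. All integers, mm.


translate([391, 493, 389]) cube([333, 296, 28]);
translate([405, 507, 0]) cylinder(h = 389, r = 14);
translate([710, 507, 0]) cylinder(h = 389, r = 14);
translate([405, 775, 0]) cylinder(h = 389, r = 14);
translate([710, 775, 0]) cylinder(h = 389, r = 14);


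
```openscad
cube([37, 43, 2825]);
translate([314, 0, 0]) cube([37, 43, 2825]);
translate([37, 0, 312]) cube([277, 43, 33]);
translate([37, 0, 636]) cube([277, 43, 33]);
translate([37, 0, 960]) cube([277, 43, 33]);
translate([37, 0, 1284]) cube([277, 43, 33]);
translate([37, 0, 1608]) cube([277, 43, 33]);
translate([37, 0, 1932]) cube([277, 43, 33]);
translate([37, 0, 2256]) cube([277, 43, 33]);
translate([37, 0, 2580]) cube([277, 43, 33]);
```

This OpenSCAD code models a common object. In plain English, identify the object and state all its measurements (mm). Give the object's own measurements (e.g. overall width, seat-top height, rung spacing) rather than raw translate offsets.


A straight ladder. Two 37×43 mm vertical rails, 2825 mm tall, stand 351 mm apart (outside-to-outside) with their front faces coplanar on the −y side. 8 rungs, each 43 mm deep and 33 mm tall, span between the inner faces of the rails, front faces flush with the rails. The lowest rung's underside is at z = 312 mm and rungs are spaced 324 mm apart (underside to underside).


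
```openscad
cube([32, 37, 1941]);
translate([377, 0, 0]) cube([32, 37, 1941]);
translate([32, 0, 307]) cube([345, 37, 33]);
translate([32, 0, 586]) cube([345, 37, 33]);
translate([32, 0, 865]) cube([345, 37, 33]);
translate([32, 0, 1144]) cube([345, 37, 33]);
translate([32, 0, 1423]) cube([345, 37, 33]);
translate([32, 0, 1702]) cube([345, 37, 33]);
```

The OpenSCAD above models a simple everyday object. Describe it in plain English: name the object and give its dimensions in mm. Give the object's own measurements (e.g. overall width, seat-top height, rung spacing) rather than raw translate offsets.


A straight ladder. Two 32×37 mm vertical rails, 1941 mm tall, stand 409 mm apart (outside-to-outside) with their front faces coplanar on the −y side. 6 rungs, each 37 mm deep and 33 mm tall, span between the inner faces of the rails, front faces flush with the rails. The lowest rung's underside is at z = 307 mm and rungs are spaced 279 mm apart (underside to underside).


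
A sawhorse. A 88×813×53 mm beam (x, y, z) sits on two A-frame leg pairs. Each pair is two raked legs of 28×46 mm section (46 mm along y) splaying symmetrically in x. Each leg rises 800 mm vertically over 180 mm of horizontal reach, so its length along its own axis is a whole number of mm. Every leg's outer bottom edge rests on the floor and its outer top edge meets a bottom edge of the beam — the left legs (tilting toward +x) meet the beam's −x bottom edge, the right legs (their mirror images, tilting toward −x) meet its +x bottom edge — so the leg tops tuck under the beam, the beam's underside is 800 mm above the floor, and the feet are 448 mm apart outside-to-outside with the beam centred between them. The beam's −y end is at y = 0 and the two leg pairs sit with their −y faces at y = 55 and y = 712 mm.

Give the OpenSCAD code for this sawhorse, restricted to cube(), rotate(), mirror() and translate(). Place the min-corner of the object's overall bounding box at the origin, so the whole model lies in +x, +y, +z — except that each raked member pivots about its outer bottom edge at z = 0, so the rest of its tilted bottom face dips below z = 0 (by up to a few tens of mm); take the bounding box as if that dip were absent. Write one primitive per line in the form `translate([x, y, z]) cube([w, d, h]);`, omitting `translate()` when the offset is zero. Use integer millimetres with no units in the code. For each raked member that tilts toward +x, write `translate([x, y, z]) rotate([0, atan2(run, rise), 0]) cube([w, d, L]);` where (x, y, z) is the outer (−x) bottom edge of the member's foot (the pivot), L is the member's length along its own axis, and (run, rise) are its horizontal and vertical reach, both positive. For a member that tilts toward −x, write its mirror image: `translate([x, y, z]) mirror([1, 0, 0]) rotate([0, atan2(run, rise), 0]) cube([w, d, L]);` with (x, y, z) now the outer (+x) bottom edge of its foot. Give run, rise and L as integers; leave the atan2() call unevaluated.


translate([180, 0, 800]) cube([88, 813, 53]);
translate([0, 55, 0]) rotate([0, atan2(180, 800), 0]) cube([28, 46, 820]);
translate([448, 55, 0]) mirror([1, 0, 0]) rotate([0, atan2(180, 800), 0]) cube([28, 46, 820]);
translate([0, 712, 0]) rotate([0, atan2(180, 800), 0]) cube([28, 46, 820]);
translate([448, 712, 0]) mirror([1, 0, 0]) rotate([0, atan2(180, 800), 0]) cube([28, 46, 820]);


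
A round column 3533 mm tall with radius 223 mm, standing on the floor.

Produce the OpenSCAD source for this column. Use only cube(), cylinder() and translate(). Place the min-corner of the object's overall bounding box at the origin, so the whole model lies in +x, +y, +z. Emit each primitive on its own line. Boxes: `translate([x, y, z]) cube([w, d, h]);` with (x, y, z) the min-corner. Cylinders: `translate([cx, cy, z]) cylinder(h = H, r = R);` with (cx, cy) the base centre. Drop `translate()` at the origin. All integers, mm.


translate([223, 223, 0]) cylinder(h = 3533, r = 223);


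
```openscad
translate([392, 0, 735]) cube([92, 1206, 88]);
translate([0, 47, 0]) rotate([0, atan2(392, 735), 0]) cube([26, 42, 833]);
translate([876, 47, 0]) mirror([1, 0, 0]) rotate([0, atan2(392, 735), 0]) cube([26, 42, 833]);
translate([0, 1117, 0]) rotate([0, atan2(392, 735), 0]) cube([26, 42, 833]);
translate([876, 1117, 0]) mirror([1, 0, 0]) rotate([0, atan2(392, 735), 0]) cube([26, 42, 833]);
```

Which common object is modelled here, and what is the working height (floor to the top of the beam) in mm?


A sawhorse. The overall height is 823 mm.

A beam across two mirrored pairs of raked legs — a sawhorse. The beam's underside is at z = 735 (matching the legs' vertical rise in atan2(392, 735)) and the beam is 88 mm tall, so its top is at 735 + 88 = 823 mm. The raked legs top out at the beam's underside, so that is the highest point.
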